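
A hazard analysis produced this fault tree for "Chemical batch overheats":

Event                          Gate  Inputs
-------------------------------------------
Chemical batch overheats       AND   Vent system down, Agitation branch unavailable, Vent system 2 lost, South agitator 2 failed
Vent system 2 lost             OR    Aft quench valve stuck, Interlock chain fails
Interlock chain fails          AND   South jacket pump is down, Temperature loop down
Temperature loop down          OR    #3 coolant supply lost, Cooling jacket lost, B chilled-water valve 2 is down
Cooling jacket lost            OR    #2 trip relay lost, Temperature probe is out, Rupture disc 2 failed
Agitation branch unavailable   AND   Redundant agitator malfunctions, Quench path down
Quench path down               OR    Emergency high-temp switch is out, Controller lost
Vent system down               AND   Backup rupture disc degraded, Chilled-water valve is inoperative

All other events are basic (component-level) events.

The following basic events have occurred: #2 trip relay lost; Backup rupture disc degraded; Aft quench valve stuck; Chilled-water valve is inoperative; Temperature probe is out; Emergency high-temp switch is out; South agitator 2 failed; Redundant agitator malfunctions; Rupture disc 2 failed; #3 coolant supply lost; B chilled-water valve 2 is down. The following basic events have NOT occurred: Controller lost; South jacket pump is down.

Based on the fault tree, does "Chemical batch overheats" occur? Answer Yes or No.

Yes

Vent system down [AND]: Backup rupture disc degraded=occurs, Chilled-water valve is inoperative=occurs → all inputs occur → occurs.
Quench path down [OR]: Emergency high-temp switch is out=occurs, Controller lost=not → at least one input occurs → occurs.
Agitation branch unavailable [AND]: Redundant agitator malfunctions=occurs, Quench path down=occurs → all inputs occur → occurs.
Cooling jacket lost [OR]: #2 trip relay lost=occurs, Temperature probe is out=occurs, Rupture disc 2 failed=occurs → at least one input occurs → occurs.
Temperature loop down [OR]: #3 coolant supply lost=occurs, Cooling jacket lost=occurs, B chilled-water valve 2 is down=occurs → at least one input occurs → occurs.
Interlock chain fails [AND]: South jacket pump is down=not, Temperature loop down=occurs → not all inputs occur → does not occur.
Vent system 2 lost [OR]: Aft quench valve stuck=occurs, Interlock chain fails=not → at least one input occurs → occurs.
Chemical batch overheats [AND]: Vent system down=occurs, Agitation branch unavailable=occurs, Vent system 2 lost=occurs, South agitator 2 failed=occurs → all inputs occur → occurs.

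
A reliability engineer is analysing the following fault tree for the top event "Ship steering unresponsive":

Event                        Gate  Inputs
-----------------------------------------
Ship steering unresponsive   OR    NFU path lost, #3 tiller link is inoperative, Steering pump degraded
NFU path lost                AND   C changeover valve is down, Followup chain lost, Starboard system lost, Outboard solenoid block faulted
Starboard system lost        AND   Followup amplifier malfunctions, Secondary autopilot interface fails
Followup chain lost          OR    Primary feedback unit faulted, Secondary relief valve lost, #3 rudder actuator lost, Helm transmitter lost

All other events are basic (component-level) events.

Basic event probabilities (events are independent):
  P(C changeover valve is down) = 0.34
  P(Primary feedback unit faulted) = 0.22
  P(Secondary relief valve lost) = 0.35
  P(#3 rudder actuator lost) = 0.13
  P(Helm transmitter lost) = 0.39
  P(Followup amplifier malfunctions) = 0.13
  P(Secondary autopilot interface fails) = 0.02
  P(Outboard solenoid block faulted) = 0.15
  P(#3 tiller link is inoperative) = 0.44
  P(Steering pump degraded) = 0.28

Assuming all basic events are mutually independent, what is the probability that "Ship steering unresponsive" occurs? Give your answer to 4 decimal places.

P(Followup chain lost) [OR] = 1 − (1−0.22) × (1−0.35) × (1−0.13) × (1−0.39) = 0.730935
P(Starboard system lost) [AND] = 0.13 × 0.02 = 0.002600
P(NFU path lost) [AND] = 0.34 × 0.730935 × 0.002600 × 0.15 = 0.000097
P(Ship steering unresponsive) [OR] = 1 − (1−0.000097) × (1−0.44) × (1−0.28) = 0.596839
Rounded to 4 decimal places: P(Ship steering unresponsive) ≈ 0.5968.

0.5968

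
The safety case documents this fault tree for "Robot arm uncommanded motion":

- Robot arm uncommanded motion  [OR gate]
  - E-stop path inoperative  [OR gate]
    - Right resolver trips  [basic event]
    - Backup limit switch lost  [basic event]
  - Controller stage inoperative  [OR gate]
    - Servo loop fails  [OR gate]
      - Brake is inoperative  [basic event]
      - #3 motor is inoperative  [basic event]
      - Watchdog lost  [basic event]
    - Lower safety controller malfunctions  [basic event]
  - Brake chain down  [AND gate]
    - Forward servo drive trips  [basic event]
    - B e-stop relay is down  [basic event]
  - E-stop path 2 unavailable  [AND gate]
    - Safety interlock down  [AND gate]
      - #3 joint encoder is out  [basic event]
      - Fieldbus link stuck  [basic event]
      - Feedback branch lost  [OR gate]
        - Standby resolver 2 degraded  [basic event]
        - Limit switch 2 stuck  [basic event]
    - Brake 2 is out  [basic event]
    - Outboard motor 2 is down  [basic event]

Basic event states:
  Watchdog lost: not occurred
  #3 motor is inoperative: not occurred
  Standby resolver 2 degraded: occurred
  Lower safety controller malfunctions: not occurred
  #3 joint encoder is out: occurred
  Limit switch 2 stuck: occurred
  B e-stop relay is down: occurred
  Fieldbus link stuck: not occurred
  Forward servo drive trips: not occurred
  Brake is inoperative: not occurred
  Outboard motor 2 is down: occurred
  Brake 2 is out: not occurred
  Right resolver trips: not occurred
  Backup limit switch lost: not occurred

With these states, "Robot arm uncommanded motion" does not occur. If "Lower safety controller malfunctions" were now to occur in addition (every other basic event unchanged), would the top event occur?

Yes

Counterfactual: set "Lower safety controller malfunctions" to occurred.
E-stop path inoperative [OR]: Right resolver trips=not, Backup limit switch lost=not → no input occurs → does not occur.
Servo loop fails [OR]: Brake is inoperative=not, #3 motor is inoperative=not, Watchdog lost=not → no input occurs → does not occur.
Controller stage inoperative [OR]: Servo loop fails=not, Lower safety controller malfunctions=occurs → at least one input occurs → occurs.
Brake chain down [AND]: Forward servo drive trips=not, B e-stop relay is down=occurs → not all inputs occur → does not occur.
Feedback branch lost [OR]: Standby resolver 2 degraded=occurs, Limit switch 2 stuck=occurs → at least one input occurs → occurs.
Safety interlock down [AND]: #3 joint encoder is out=occurs, Fieldbus link stuck=not, Feedback branch lost=occurs → not all inputs occur → does not occur.
E-stop path 2 unavailable [AND]: Safety interlock down=not, Brake 2 is out=not, Outboard motor 2 is down=occurs → not all inputs occur → does not occur.
Robot arm uncommanded motion [OR]: E-stop path inoperative=not, Controller stage inoperative=occurs, Brake chain down=not, E-stop path 2 unavailable=not → at least one input occurs → occurs.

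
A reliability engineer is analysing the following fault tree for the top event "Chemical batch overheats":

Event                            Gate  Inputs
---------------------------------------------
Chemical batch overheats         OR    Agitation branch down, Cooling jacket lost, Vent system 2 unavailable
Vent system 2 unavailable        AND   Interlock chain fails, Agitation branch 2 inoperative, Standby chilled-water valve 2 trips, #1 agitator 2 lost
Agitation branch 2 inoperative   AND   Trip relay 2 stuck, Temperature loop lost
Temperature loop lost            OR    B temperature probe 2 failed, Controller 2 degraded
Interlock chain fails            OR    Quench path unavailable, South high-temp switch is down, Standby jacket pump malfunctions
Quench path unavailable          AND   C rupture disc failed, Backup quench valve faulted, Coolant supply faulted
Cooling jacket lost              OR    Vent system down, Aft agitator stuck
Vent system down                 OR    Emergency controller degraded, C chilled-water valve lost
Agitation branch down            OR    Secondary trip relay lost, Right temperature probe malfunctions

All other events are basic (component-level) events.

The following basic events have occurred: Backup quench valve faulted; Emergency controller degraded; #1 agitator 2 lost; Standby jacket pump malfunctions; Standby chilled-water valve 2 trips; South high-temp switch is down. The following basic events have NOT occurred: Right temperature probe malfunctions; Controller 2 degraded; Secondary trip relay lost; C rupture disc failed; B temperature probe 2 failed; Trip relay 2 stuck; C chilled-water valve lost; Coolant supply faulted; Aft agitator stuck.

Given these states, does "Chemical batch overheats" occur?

Yes

Agitation branch down [OR]: Secondary trip relay lost=not, Right temperature probe malfunctions=not → no input occurs → does not occur.
Vent system down [OR]: Emergency controller degraded=occurs, C chilled-water valve lost=not → at least one input occurs → occurs.
Cooling jacket lost [OR]: Vent system down=occurs, Aft agitator stuck=not → at least one input occurs → occurs.
Quench path unavailable [AND]: C rupture disc failed=not, Backup quench valve faulted=occurs, Coolant supply faulted=not → not all inputs occur → does not occur.
Interlock chain fails [OR]: Quench path unavailable=not, South high-temp switch is down=occurs, Standby jacket pump malfunctions=occurs → at least one input occurs → occurs.
Temperature loop lost [OR]: B temperature probe 2 failed=not, Controller 2 degraded=not → no input occurs → does not occur.
Agitation branch 2 inoperative [AND]: Trip relay 2 stuck=not, Temperature loop lost=not → not all inputs occur → does not occur.
Vent system 2 unavailable [AND]: Interlock chain fails=occurs, Agitation branch 2 inoperative=not, Standby chilled-water valve 2 trips=occurs, #1 agitator 2 lost=occurs → not all inputs occur → does not occur.
Chemical batch overheats [OR]: Agitation branch down=not, Cooling jacket lost=occurs, Vent system 2 unavailable=not → at least one input occurs → occurs.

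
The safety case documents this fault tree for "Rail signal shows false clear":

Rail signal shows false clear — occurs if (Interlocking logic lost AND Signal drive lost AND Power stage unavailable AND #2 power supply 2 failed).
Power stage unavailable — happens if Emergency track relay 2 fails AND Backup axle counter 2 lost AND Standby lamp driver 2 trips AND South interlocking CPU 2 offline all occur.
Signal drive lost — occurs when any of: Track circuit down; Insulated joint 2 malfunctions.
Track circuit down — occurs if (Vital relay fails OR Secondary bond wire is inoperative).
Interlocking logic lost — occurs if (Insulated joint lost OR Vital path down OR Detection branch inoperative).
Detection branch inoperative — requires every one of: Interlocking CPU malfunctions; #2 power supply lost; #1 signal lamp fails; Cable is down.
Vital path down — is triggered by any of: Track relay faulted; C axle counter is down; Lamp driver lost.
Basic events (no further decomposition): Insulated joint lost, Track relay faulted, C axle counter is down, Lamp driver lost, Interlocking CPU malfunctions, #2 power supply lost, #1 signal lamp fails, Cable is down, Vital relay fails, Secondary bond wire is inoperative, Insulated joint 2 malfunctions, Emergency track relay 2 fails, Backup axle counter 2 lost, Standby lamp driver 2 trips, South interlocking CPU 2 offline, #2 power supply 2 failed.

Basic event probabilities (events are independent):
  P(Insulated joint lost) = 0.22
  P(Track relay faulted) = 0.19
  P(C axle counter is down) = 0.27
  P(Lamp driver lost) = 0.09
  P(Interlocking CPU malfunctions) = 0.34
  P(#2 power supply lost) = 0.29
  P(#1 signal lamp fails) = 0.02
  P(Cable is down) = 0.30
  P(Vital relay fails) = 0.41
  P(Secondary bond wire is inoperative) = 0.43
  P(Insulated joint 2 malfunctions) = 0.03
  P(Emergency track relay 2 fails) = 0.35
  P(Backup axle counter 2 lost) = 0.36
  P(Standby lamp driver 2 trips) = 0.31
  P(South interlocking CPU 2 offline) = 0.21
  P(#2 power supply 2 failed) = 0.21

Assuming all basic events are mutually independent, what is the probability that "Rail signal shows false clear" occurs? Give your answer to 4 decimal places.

P(Vital path down) [OR] = 1 − (1−0.19) × (1−0.27) × (1−0.09) = 0.461917
P(Detection branch inoperative) [AND] = 0.34 × 0.29 × 0.02 × 0.30 = 0.000592
P(Interlocking logic lost) [OR] = 1 − (1−0.22) × (1−0.461917) × (1−0.000592) = 0.580544
P(Track circuit down) [OR] = 1 − (1−0.41) × (1−0.43) = 0.663700
P(Signal drive lost) [OR] = 1 − (1−0.663700) × (1−0.03) = 0.673789
P(Power stage unavailable) [AND] = 0.35 × 0.36 × 0.31 × 0.21 = 0.008203
P(Rail signal shows false clear) [AND] = 0.580544 × 0.673789 × 0.008203 × 0.21 = 0.000674
Rounded to 4 decimal places: P(Rail signal shows false clear) ≈ 0.0007.

0.0007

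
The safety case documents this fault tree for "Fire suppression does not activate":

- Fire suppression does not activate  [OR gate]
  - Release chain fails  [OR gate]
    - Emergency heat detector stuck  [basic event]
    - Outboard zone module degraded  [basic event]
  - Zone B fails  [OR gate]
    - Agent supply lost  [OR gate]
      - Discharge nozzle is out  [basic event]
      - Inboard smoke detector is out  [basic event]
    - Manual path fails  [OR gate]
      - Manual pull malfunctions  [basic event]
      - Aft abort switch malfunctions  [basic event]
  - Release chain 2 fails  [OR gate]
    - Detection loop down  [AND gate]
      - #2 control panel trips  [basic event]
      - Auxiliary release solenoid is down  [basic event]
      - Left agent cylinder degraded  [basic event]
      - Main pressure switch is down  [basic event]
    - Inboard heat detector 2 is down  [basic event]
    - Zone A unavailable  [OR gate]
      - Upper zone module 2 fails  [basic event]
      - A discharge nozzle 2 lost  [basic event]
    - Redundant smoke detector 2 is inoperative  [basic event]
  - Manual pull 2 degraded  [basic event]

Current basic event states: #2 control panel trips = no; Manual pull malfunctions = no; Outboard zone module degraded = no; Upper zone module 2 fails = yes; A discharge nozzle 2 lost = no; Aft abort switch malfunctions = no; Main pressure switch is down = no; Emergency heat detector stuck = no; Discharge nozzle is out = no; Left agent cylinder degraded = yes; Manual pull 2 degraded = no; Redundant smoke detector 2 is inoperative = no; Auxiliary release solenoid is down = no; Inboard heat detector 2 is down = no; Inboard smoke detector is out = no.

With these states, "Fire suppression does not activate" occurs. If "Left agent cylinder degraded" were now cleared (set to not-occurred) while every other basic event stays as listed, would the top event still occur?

Counterfactual: set "Left agent cylinder degraded" to not occurred.
Release chain fails [OR]: Emergency heat detector stuck=not, Outboard zone module degraded=not → no input occurs → does not occur.
Agent supply lost [OR]: Discharge nozzle is out=not, Inboard smoke detector is out=not → no input occurs → does not occur.
Manual path fails [OR]: Manual pull malfunctions=not, Aft abort switch malfunctions=not → no input occurs → does not occur.
Zone B fails [OR]: Agent supply lost=not, Manual path fails=not → no input occurs → does not occur.
Detection loop down [AND]: #2 control panel trips=not, Auxiliary release solenoid is down=not, Left agent cylinder degraded=not, Main pressure switch is down=not → not all inputs occur → does not occur.
Zone A unavailable [OR]: Upper zone module 2 fails=occurs, A discharge nozzle 2 lost=not → at least one input occurs → occurs.
Release chain 2 fails [OR]: Detection loop down=not, Inboard heat detector 2 is down=not, Zone A unavailable=occurs, Redundant smoke detector 2 is inoperative=not → at least one input occurs → occurs.
Fire suppression does not activate [OR]: Release chain fails=not, Zone B fails=not, Release chain 2 fails=occurs, Manual pull 2 degraded=not → at least one input occurs → occurs.

Yes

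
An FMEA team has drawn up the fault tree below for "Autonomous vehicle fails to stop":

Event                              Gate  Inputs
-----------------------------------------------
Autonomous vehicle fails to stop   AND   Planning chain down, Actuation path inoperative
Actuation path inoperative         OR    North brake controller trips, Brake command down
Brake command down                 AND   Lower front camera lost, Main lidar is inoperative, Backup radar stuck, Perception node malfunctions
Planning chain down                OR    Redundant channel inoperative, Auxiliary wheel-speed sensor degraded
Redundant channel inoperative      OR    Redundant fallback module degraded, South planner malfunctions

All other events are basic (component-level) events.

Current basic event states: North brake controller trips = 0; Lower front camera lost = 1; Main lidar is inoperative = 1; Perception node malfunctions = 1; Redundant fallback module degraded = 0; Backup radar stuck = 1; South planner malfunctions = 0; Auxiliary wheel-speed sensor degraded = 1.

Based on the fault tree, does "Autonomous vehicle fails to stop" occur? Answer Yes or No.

Yes

Redundant channel inoperative [OR]: Redundant fallback module degraded=not, South planner malfunctions=not → no input occurs → does not occur.
Planning chain down [OR]: Redundant channel inoperative=not, Auxiliary wheel-speed sensor degraded=occurs → at least one input occurs → occurs.
Brake command down [AND]: Lower front camera lost=occurs, Main lidar is inoperative=occurs, Backup radar stuck=occurs, Perception node malfunctions=occurs → all inputs occur → occurs.
Actuation path inoperative [OR]: North brake controller trips=not, Brake command down=occurs → at least one input occurs → occurs.
Autonomous vehicle fails to stop [AND]: Planning chain down=occurs, Actuation path inoperative=occurs → all inputs occur → occurs.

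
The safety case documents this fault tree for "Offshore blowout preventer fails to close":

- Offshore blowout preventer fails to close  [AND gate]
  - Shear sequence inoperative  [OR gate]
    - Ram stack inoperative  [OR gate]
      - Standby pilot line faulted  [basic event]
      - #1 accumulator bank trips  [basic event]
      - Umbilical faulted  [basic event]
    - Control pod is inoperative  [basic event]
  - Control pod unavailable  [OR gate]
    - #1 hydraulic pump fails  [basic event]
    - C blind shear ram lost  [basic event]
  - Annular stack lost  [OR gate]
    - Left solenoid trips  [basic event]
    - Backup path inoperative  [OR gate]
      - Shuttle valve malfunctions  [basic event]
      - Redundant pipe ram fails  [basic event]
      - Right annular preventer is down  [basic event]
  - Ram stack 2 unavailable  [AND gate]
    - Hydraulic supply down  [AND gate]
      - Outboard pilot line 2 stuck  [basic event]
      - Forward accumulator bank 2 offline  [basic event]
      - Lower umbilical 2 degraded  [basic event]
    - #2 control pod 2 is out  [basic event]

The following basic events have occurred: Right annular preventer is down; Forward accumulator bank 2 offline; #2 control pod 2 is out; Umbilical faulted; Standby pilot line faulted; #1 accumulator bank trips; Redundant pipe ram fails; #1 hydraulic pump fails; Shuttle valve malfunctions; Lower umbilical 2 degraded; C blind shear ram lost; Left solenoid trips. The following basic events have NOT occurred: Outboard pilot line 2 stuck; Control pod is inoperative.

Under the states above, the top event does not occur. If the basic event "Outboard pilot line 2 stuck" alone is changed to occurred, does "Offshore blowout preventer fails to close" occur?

Counterfactual: set "Outboard pilot line 2 stuck" to occurred.
Ram stack inoperative [OR]: Standby pilot line faulted=occurs, #1 accumulator bank trips=occurs, Umbilical faulted=occurs → at least one input occurs → occurs.
Shear sequence inoperative [OR]: Ram stack inoperative=occurs, Control pod is inoperative=not → at least one input occurs → occurs.
Control pod unavailable [OR]: #1 hydraulic pump fails=occurs, C blind shear ram lost=occurs → at least one input occurs → occurs.
Backup path inoperative [OR]: Shuttle valve malfunctions=occurs, Redundant pipe ram fails=occurs, Right annular preventer is down=occurs → at least one input occurs → occurs.
Annular stack lost [OR]: Left solenoid trips=occurs, Backup path inoperative=occurs → at least one input occurs → occurs.
Hydraulic supply down [AND]: Outboard pilot line 2 stuck=occurs, Forward accumulator bank 2 offline=occurs, Lower umbilical 2 degraded=occurs → all inputs occur → occurs.
Ram stack 2 unavailable [AND]: Hydraulic supply down=occurs, #2 control pod 2 is out=occurs → all inputs occur → occurs.
Offshore blowout preventer fails to close [AND]: Shear sequence inoperative=occurs, Control pod unavailable=occurs, Annular stack lost=occurs, Ram stack 2 unavailable=occurs → all inputs occur → occurs.

Yes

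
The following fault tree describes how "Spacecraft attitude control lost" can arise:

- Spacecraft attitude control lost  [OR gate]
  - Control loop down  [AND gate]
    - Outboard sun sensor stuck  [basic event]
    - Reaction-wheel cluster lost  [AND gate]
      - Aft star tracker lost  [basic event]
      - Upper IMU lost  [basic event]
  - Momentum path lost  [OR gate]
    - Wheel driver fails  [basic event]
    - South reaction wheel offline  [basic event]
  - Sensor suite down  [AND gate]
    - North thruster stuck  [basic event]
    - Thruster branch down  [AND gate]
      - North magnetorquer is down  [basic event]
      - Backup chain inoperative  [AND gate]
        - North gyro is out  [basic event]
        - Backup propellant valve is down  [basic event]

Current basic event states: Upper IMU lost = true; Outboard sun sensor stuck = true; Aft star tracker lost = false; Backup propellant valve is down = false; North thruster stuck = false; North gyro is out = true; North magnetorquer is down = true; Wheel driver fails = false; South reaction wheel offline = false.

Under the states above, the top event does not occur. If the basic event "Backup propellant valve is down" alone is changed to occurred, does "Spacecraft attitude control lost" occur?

Counterfactual: set "Backup propellant valve is down" to occurred.
Reaction-wheel cluster lost [AND]: Aft star tracker lost=not, Upper IMU lost=occurs → not all inputs occur → does not occur.
Control loop down [AND]: Outboard sun sensor stuck=occurs, Reaction-wheel cluster lost=not → not all inputs occur → does not occur.
Momentum path lost [OR]: Wheel driver fails=not, South reaction wheel offline=not → no input occurs → does not occur.
Backup chain inoperative [AND]: North gyro is out=occurs, Backup propellant valve is down=occurs → all inputs occur → occurs.
Thruster branch down [AND]: North magnetorquer is down=occurs, Backup chain inoperative=occurs → all inputs occur → occurs.
Sensor suite down [AND]: North thruster stuck=not, Thruster branch down=occurs → not all inputs occur → does not occur.
Spacecraft attitude control lost [OR]: Control loop down=not, Momentum path lost=not, Sensor suite down=not → no input occurs → does not occur.

No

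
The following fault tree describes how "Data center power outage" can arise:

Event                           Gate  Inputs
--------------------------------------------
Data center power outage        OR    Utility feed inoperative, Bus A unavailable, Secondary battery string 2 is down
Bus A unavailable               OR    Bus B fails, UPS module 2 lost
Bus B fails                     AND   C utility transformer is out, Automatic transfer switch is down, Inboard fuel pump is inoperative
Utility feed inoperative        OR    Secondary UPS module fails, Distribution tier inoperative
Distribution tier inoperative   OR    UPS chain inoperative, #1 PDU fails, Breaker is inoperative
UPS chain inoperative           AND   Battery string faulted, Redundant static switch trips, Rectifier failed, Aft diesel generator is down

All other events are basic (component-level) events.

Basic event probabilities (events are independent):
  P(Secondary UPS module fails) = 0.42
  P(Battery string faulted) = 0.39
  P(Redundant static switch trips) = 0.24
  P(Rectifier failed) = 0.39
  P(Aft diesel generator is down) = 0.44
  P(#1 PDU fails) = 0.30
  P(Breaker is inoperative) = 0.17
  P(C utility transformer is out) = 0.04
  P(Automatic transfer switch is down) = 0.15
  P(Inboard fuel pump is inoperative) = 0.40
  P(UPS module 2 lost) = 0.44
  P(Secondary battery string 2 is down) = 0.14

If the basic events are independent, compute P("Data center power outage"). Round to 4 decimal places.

P(UPS chain inoperative) [AND] = 0.39 × 0.24 × 0.39 × 0.44 = 0.016062
P(Distribution tier inoperative) [OR] = 1 − (1−0.016062) × (1−0.30) × (1−0.17) = 0.428332
P(Utility feed inoperative) [OR] = 1 − (1−0.42) × (1−0.428332) = 0.668433
P(Bus B fails) [AND] = 0.04 × 0.15 × 0.40 = 0.002400
P(Bus A unavailable) [OR] = 1 − (1−0.002400) × (1−0.44) = 0.441344
P(Data center power outage) [OR] = 1 − (1−0.668433) × (1−0.441344) × (1−0.14) = 0.840701
Rounded to 4 decimal places: P(Data center power outage) ≈ 0.8407.

0.8407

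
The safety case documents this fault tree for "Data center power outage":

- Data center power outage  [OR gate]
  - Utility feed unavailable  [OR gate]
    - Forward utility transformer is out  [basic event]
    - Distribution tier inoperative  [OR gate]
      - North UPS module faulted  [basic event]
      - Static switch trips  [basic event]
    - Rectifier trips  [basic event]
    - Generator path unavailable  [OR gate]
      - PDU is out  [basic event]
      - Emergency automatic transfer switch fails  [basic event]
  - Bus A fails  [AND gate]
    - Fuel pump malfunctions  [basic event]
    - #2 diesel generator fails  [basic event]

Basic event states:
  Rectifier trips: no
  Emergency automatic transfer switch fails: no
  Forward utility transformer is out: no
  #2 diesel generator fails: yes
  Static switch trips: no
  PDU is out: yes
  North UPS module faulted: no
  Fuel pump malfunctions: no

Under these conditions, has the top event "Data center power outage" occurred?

Yes

Distribution tier inoperative [OR]: North UPS module faulted=not, Static switch trips=not → no input occurs → does not occur.
Generator path unavailable [OR]: PDU is out=occurs, Emergency automatic transfer switch fails=not → at least one input occurs → occurs.
Utility feed unavailable [OR]: Forward utility transformer is out=not, Distribution tier inoperative=not, Rectifier trips=not, Generator path unavailable=occurs → at least one input occurs → occurs.
Bus A fails [AND]: Fuel pump malfunctions=not, #2 diesel generator fails=occurs → not all inputs occur → does not occur.
Data center power outage [OR]: Utility feed unavailable=occurs, Bus A fails=not → at least one input occurs → occurs.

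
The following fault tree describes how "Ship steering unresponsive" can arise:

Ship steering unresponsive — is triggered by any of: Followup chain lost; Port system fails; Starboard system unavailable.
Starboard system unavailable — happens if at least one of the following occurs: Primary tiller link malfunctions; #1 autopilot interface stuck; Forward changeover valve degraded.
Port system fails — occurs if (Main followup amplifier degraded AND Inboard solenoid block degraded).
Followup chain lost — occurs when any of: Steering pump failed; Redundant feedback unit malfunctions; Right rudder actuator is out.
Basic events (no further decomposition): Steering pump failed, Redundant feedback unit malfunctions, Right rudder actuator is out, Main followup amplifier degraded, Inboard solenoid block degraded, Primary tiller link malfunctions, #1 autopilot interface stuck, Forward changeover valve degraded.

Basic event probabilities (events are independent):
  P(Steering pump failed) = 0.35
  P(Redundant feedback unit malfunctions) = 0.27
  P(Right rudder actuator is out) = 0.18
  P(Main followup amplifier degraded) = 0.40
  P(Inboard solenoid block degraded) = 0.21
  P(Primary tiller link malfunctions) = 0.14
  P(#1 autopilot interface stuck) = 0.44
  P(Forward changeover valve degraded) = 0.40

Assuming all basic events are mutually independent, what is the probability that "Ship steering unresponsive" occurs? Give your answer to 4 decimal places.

0.8970

P(Followup chain lost) [OR] = 1 − (1−0.35) × (1−0.27) × (1−0.18) = 0.610910
P(Port system fails) [AND] = 0.40 × 0.21 = 0.084000
P(Starboard system unavailable) [OR] = 1 − (1−0.14) × (1−0.44) × (1−0.40) = 0.711040
P(Ship steering unresponsive) [OR] = 1 − (1−0.610910) × (1−0.084000) × (1−0.711040) = 0.897013
Rounded to 4 decimal places: P(Ship steering unresponsive) ≈ 0.8970.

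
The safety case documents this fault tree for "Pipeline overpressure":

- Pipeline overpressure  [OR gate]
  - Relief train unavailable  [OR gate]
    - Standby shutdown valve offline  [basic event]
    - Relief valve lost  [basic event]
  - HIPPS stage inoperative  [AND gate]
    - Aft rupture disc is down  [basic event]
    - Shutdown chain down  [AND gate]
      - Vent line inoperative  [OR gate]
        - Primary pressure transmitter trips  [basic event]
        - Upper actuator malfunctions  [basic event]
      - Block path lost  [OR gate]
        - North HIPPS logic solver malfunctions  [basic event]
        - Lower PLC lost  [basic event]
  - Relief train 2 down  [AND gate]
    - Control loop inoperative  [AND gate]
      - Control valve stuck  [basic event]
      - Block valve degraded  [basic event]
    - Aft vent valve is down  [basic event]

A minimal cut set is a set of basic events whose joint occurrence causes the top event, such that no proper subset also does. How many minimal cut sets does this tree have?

7

Relief train unavailable [OR]: union of children's cut sets → 2 cut set(s).
Vent line inoperative [OR]: union of children's cut sets → 2 cut set(s).
Block path lost [OR]: union of children's cut sets → 2 cut set(s).
Shutdown chain down [AND]: one cut set from each child combined → 2 × 2 = 4 cut set(s).
HIPPS stage inoperative [AND]: one cut set from each child combined → 1 × 4 = 4 cut set(s).
Control loop inoperative [AND]: one cut set from each child combined → 1 × 1 = 1 cut set(s).
Relief train 2 down [AND]: one cut set from each child combined → 1 × 1 = 1 cut set(s).
Pipeline overpressure [OR]: union of children's cut sets → 7 cut set(s).
Minimal cut sets: {Standby shutdown valve offline}; {Relief valve lost}; {Aft rupture disc is down, North HIPPS logic solver malfunctions, Primary pressure transmitter trips}; {Aft rupture disc is down, Lower PLC lost, Primary pressure transmitter trips}; {Aft rupture disc is down, North HIPPS logic solver malfunctions, Upper actuator malfunctions}; {Aft rupture disc is down, Lower PLC lost, Upper actuator malfunctions}; {Aft vent valve is down, Block valve degraded, Control valve stuck}.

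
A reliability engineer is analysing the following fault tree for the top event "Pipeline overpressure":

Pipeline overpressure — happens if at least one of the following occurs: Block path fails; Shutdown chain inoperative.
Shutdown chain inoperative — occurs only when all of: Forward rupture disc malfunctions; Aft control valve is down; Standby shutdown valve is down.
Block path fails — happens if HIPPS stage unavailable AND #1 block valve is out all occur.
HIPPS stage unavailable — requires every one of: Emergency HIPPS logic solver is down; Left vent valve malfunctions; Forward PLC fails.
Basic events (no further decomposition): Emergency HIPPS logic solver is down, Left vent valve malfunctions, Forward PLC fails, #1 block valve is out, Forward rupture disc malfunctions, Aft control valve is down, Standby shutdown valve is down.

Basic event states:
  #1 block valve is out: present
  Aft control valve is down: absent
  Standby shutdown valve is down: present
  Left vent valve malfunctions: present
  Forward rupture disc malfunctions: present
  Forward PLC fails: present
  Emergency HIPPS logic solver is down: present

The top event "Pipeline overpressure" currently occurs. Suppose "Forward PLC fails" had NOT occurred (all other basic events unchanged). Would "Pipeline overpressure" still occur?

No

Counterfactual: set "Forward PLC fails" to not occurred.
HIPPS stage unavailable [AND]: Emergency HIPPS logic solver is down=occurs, Left vent valve malfunctions=occurs, Forward PLC fails=not → not all inputs occur → does not occur.
Block path fails [AND]: HIPPS stage unavailable=not, #1 block valve is out=occurs → not all inputs occur → does not occur.
Shutdown chain inoperative [AND]: Forward rupture disc malfunctions=occurs, Aft control valve is down=not, Standby shutdown valve is down=occurs → not all inputs occur → does not occur.
Pipeline overpressure [OR]: Block path fails=not, Shutdown chain inoperative=not → no input occurs → does not occur.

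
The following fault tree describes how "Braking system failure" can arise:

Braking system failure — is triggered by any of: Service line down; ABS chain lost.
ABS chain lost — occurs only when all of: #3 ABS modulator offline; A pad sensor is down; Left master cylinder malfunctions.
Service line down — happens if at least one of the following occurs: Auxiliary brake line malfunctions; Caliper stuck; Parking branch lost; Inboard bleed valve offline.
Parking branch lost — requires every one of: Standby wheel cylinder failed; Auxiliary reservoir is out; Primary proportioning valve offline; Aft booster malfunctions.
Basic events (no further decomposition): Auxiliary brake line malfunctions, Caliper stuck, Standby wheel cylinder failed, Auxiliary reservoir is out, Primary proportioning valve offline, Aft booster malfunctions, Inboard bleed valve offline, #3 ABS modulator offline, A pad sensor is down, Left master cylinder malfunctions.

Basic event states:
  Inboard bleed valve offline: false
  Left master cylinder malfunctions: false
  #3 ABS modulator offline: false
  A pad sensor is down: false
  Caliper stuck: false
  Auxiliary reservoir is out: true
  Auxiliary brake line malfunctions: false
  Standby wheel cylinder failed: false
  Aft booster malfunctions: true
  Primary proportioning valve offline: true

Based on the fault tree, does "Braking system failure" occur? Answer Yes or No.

Parking branch lost [AND]: Standby wheel cylinder failed=not, Auxiliary reservoir is out=occurs, Primary proportioning valve offline=occurs, Aft booster malfunctions=occurs → not all inputs occur → does not occur.
Service line down [OR]: Auxiliary brake line malfunctions=not, Caliper stuck=not, Parking branch lost=not, Inboard bleed valve offline=not → no input occurs → does not occur.
ABS chain lost [AND]: #3 ABS modulator offline=not, A pad sensor is down=not, Left master cylinder malfunctions=not → not all inputs occur → does not occur.
Braking system failure [OR]: Service line down=not, ABS chain lost=not → no input occurs → does not occur.

No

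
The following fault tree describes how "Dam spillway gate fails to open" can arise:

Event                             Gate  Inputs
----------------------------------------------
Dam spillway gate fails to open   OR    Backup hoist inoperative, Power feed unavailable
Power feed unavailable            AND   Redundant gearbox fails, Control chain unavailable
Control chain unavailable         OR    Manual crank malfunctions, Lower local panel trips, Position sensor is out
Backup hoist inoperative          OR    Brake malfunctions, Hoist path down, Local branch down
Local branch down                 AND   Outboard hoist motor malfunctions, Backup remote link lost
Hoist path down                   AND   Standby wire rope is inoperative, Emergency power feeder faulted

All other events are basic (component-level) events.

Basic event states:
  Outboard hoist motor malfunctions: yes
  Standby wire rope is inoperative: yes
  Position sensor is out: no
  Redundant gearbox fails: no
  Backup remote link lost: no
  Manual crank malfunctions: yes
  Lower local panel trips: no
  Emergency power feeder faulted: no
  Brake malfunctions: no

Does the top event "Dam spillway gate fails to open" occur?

No

Hoist path down [AND]: Standby wire rope is inoperative=occurs, Emergency power feeder faulted=not → not all inputs occur → does not occur.
Local branch down [AND]: Outboard hoist motor malfunctions=occurs, Backup remote link lost=not → not all inputs occur → does not occur.
Backup hoist inoperative [OR]: Brake malfunctions=not, Hoist path down=not, Local branch down=not → no input occurs → does not occur.
Control chain unavailable [OR]: Manual crank malfunctions=occurs, Lower local panel trips=not, Position sensor is out=not → at least one input occurs → occurs.
Power feed unavailable [AND]: Redundant gearbox fails=not, Control chain unavailable=occurs → not all inputs occur → does not occur.
Dam spillway gate fails to open [OR]: Backup hoist inoperative=not, Power feed unavailable=not → no input occurs → does not occur.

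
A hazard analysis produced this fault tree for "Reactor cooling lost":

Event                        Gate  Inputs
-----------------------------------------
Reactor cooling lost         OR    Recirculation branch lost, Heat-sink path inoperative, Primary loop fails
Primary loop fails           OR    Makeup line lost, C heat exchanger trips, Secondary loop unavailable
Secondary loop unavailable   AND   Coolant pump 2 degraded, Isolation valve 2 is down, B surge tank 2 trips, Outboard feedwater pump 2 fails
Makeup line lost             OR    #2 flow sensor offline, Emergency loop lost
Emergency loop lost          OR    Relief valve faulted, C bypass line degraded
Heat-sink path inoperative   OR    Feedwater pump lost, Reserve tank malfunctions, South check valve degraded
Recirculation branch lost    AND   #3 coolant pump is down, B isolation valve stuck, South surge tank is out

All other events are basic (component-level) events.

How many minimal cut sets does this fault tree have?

9

Recirculation branch lost [AND]: one cut set from each child combined → 1 × 1 × 1 = 1 cut set(s).
Heat-sink path inoperative [OR]: union of children's cut sets → 3 cut set(s).
Emergency loop lost [OR]: union of children's cut sets → 2 cut set(s).
Makeup line lost [OR]: union of children's cut sets → 3 cut set(s).
Secondary loop unavailable [AND]: one cut set from each child combined → 1 × 1 × 1 × 1 = 1 cut set(s).
Primary loop fails [OR]: union of children's cut sets → 5 cut set(s).
Reactor cooling lost [OR]: union of children's cut sets → 9 cut set(s).
Minimal cut sets: {#3 coolant pump is down, B isolation valve stuck, South surge tank is out}; {Feedwater pump lost}; {Reserve tank malfunctions}; {South check valve degraded}; {#2 flow sensor offline}; {Relief valve faulted}; {C bypass line degraded}; {C heat exchanger trips}; {B surge tank 2 trips, Coolant pump 2 degraded, Isolation valve 2 is down, Outboard feedwater pump 2 fails}.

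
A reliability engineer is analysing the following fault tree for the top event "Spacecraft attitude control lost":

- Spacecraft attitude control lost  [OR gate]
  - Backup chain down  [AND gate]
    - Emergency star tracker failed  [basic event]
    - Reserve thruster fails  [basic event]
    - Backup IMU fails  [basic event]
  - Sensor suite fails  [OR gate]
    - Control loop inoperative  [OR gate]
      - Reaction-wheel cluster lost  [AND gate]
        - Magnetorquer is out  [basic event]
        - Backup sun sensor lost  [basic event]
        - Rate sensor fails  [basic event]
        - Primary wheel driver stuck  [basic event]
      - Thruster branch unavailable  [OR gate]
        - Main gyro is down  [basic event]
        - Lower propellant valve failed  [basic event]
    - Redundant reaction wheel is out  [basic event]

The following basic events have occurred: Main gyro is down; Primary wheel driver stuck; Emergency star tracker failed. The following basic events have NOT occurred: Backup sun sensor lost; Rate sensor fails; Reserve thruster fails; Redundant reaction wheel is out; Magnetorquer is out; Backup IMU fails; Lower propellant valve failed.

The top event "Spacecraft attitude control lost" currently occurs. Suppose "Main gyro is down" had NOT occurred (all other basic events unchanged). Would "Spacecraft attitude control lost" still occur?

No

Counterfactual: set "Main gyro is down" to not occurred.
Backup chain down [AND]: Emergency star tracker failed=occurs, Reserve thruster fails=not, Backup IMU fails=not → not all inputs occur → does not occur.
Reaction-wheel cluster lost [AND]: Magnetorquer is out=not, Backup sun sensor lost=not, Rate sensor fails=not, Primary wheel driver stuck=occurs → not all inputs occur → does not occur.
Thruster branch unavailable [OR]: Main gyro is down=not, Lower propellant valve failed=not → no input occurs → does not occur.
Control loop inoperative [OR]: Reaction-wheel cluster lost=not, Thruster branch unavailable=not → no input occurs → does not occur.
Sensor suite fails [OR]: Control loop inoperative=not, Redundant reaction wheel is out=not → no input occurs → does not occur.
Spacecraft attitude control lost [OR]: Backup chain down=not, Sensor suite fails=not → no input occurs → does not occur.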